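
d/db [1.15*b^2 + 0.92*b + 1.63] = 2.3*b + 0.92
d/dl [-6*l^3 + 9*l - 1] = 9 - 18*l^2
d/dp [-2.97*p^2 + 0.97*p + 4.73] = 0.97 - 5.94*p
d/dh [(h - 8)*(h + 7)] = 2*h - 1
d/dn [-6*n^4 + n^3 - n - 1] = -24*n^3 + 3*n^2 - 1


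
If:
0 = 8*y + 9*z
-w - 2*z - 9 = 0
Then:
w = -2*z - 9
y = -9*z/8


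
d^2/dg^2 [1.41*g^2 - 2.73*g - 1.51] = 2.82000000000000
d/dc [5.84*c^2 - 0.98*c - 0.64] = 11.68*c - 0.98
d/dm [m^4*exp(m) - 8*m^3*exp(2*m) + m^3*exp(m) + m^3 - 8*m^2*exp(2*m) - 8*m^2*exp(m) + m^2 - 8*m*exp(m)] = m^4*exp(m) - 16*m^3*exp(2*m) + 5*m^3*exp(m) - 40*m^2*exp(2*m) - 5*m^2*exp(m) + 3*m^2 - 16*m*exp(2*m) - 24*m*exp(m) + 2*m - 8*exp(m)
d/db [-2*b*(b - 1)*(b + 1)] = 2 - 6*b^2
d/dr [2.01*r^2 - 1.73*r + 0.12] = 4.02*r - 1.73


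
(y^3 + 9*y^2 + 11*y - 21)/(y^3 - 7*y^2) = (y^3 + 9*y^2 + 11*y - 21)/(y^2*(y - 7))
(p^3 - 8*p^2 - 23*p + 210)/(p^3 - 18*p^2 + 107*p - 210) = (p + 5)/(p - 5)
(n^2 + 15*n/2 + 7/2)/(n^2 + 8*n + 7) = (n + 1/2)/(n + 1)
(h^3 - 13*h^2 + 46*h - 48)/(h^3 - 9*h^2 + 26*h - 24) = (h - 8)/(h - 4)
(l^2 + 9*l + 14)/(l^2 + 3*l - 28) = (l + 2)/(l - 4)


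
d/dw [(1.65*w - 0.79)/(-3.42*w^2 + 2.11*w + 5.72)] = (5.643*w^2 - 5.4036*w + 11.1049)/(11.6964*w^4 - 14.4324*w^3 - 34.6727*w^2 + 24.1384*w + 32.7184)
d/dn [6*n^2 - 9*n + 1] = 12*n - 9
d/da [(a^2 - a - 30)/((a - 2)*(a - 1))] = 2*(-a^2 + 32*a - 46)/(a^4 - 6*a^3 + 13*a^2 - 12*a + 4)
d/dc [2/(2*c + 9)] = -4/(2*c + 9)^2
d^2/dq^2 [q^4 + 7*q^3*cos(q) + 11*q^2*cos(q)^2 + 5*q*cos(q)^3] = -7*q^3*cos(q) - 42*q^2*sin(q) - 22*q^2*cos(2*q) + 12*q^2 - 44*q*sin(2*q) + 153*q*cos(q)/4 - 45*q*cos(3*q)/4 - 15*sin(q)/2 - 15*sin(3*q)/2 + 11*cos(2*q) + 11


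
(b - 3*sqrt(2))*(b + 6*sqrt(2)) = b^2 + 3*sqrt(2)*b - 36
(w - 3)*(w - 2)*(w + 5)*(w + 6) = w^4 + 6*w^3 - 19*w^2 - 84*w + 180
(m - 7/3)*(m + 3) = m^2 + 2*m/3 - 7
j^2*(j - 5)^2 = j^4 - 10*j^3 + 25*j^2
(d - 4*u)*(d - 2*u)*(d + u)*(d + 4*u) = d^4 - d^3*u - 18*d^2*u^2 + 16*d*u^3 + 32*u^4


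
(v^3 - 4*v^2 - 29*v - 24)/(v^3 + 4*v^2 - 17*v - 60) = (v^2 - 7*v - 8)/(v^2 + v - 20)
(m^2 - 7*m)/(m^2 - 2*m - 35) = m/(m + 5)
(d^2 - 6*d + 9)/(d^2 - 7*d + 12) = (d - 3)/(d - 4)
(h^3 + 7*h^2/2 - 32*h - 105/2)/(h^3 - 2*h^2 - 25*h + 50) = (2*h^2 + 17*h + 21)/(2*(h^2 + 3*h - 10))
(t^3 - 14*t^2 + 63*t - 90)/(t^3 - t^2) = (t^3 - 14*t^2 + 63*t - 90)/(t^2*(t - 1))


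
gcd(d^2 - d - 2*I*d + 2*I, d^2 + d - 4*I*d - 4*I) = 1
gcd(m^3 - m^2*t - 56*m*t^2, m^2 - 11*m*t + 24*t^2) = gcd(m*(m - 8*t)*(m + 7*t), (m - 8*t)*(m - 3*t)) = -m + 8*t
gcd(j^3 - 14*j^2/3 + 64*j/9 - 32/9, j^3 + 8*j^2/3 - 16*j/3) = j - 4/3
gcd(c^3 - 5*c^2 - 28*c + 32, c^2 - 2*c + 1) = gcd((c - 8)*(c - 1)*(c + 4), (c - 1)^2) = c - 1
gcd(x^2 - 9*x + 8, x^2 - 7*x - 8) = x - 8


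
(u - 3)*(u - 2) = u^2 - 5*u + 6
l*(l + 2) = l^2 + 2*l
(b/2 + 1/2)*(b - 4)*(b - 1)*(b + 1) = b^4/2 - 3*b^3/2 - 5*b^2/2 + 3*b/2 + 2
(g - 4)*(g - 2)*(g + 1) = g^3 - 5*g^2 + 2*g + 8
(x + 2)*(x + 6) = x^2 + 8*x + 12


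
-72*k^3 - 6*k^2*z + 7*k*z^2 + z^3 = (-3*k + z)*(4*k + z)*(6*k + z)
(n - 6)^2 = n^2 - 12*n + 36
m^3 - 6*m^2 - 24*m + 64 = (m - 8)*(m - 2)*(m + 4)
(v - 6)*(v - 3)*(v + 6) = v^3 - 3*v^2 - 36*v + 108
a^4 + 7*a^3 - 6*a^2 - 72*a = a*(a - 3)*(a + 4)*(a + 6)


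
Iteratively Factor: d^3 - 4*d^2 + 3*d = (d - 3)*(d^2 - d) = d*(d - 3)*(d - 1)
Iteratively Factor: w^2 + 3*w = (w)*(w + 3)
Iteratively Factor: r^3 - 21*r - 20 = (r + 4)*(r^2 - 4*r - 5) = (r + 1)*(r + 4)*(r - 5)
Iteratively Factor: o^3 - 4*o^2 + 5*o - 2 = (o - 1)*(o^2 - 3*o + 2) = (o - 1)^2*(o - 2)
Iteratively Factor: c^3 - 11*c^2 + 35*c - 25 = (c - 5)*(c^2 - 6*c + 5) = (c - 5)*(c - 1)*(c - 5)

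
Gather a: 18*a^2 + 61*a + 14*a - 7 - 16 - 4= 18*a^2 + 75*a - 27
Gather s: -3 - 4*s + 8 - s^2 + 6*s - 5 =-s^2 + 2*s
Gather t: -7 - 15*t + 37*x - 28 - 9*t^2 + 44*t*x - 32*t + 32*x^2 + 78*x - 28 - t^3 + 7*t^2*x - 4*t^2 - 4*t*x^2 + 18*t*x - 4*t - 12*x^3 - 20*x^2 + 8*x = -t^3 + t^2*(7*x - 13) + t*(-4*x^2 + 62*x - 51) - 12*x^3 + 12*x^2 + 123*x - 63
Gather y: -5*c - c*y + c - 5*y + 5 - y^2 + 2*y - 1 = -4*c - y^2 + y*(-c - 3) + 4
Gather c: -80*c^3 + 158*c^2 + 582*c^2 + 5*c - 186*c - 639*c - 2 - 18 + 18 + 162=-80*c^3 + 740*c^2 - 820*c + 160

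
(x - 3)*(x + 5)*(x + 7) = x^3 + 9*x^2 - x - 105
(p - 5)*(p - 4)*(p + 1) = p^3 - 8*p^2 + 11*p + 20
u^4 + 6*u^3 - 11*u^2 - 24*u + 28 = (u - 2)*(u - 1)*(u + 2)*(u + 7)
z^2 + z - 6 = (z - 2)*(z + 3)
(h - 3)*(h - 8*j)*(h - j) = h^3 - 9*h^2*j - 3*h^2 + 8*h*j^2 + 27*h*j - 24*j^2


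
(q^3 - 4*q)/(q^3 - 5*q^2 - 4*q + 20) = q/(q - 5)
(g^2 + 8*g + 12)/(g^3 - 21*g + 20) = (g^2 + 8*g + 12)/(g^3 - 21*g + 20)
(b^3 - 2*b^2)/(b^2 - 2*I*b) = b*(b - 2)/(b - 2*I)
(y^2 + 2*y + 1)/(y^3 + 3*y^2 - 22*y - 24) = (y + 1)/(y^2 + 2*y - 24)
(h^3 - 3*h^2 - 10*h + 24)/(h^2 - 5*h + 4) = (h^2 + h - 6)/(h - 1)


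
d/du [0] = 0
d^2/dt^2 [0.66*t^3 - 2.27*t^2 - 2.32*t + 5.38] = 3.96*t - 4.54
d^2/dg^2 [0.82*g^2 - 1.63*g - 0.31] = 1.64000000000000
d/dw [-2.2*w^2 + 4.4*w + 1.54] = 4.4 - 4.4*w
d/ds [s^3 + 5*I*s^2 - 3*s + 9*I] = 3*s^2 + 10*I*s - 3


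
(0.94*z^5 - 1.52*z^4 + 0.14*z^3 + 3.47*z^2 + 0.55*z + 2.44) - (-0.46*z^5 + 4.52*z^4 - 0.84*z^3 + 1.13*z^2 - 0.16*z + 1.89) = 1.4*z^5 - 6.04*z^4 + 0.98*z^3 + 2.34*z^2 + 0.71*z + 0.55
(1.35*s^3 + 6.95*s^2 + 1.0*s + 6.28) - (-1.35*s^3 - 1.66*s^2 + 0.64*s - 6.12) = 2.7*s^3 + 8.61*s^2 + 0.36*s + 12.4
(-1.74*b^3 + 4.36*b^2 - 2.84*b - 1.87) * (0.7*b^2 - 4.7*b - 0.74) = -1.218*b^5 + 11.23*b^4 - 21.1924*b^3 + 8.8126*b^2 + 10.8906*b + 1.3838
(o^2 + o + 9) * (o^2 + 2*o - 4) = o^4 + 3*o^3 + 7*o^2 + 14*o - 36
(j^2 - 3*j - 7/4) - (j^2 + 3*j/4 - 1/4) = -15*j/4 - 3/2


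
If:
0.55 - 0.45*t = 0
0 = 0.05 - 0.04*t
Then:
No Solution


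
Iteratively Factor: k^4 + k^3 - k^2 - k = (k + 1)*(k^3 - k) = (k + 1)^2*(k^2 - k) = k*(k + 1)^2*(k - 1)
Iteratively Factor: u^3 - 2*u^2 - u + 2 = (u + 1)*(u^2 - 3*u + 2) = (u - 2)*(u + 1)*(u - 1)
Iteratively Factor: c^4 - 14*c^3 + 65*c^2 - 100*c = (c - 5)*(c^3 - 9*c^2 + 20*c) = (c - 5)^2*(c^2 - 4*c) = c*(c - 5)^2*(c - 4)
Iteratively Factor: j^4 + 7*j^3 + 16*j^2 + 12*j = (j)*(j^3 + 7*j^2 + 16*j + 12) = j*(j + 2)*(j^2 + 5*j + 6) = j*(j + 2)^2*(j + 3)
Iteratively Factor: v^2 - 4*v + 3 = (v - 3)*(v - 1)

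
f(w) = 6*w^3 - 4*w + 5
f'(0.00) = -4.00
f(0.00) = 5.00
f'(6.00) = 644.00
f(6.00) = 1277.00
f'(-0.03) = -3.98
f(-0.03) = 5.12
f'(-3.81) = 257.29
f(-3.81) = -311.60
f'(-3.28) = 189.65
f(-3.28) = -193.61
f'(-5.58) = 556.46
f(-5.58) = -1015.13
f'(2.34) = 94.56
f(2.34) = 72.52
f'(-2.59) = 116.75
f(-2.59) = -88.88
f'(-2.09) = 74.63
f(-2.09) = -41.42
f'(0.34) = -1.92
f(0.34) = 3.88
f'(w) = 18*w^2 - 4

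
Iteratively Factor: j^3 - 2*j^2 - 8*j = (j)*(j^2 - 2*j - 8) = j*(j - 4)*(j + 2)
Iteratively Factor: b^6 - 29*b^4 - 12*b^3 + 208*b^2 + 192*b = (b + 4)*(b^5 - 4*b^4 - 13*b^3 + 40*b^2 + 48*b) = b*(b + 4)*(b^4 - 4*b^3 - 13*b^2 + 40*b + 48) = b*(b + 1)*(b + 4)*(b^3 - 5*b^2 - 8*b + 48) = b*(b - 4)*(b + 1)*(b + 4)*(b^2 - b - 12) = b*(b - 4)^2*(b + 1)*(b + 4)*(b + 3)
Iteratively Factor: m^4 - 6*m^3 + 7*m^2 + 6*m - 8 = (m + 1)*(m^3 - 7*m^2 + 14*m - 8) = (m - 4)*(m + 1)*(m^2 - 3*m + 2) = (m - 4)*(m - 1)*(m + 1)*(m - 2)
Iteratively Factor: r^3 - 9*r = (r)*(r^2 - 9) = r*(r + 3)*(r - 3)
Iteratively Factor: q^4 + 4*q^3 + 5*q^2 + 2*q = (q + 1)*(q^3 + 3*q^2 + 2*q) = (q + 1)*(q + 2)*(q^2 + q) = q*(q + 1)*(q + 2)*(q + 1)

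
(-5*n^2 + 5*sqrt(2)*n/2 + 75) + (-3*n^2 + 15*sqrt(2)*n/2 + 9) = -8*n^2 + 10*sqrt(2)*n + 84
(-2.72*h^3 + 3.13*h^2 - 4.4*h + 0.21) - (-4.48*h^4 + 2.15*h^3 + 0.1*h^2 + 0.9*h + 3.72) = 4.48*h^4 - 4.87*h^3 + 3.03*h^2 - 5.3*h - 3.51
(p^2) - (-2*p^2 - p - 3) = 3*p^2 + p + 3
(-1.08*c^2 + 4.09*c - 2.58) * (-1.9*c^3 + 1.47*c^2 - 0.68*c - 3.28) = 2.052*c^5 - 9.3586*c^4 + 11.6487*c^3 - 3.0314*c^2 - 11.6608*c + 8.4624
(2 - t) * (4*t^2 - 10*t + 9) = -4*t^3 + 18*t^2 - 29*t + 18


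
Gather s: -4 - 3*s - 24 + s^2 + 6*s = s^2 + 3*s - 28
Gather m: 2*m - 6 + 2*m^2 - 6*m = 2*m^2 - 4*m - 6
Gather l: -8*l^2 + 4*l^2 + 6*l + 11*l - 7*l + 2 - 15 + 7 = -4*l^2 + 10*l - 6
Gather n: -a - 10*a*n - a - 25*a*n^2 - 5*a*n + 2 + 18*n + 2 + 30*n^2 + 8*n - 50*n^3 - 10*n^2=-2*a - 50*n^3 + n^2*(20 - 25*a) + n*(26 - 15*a) + 4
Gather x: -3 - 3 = -6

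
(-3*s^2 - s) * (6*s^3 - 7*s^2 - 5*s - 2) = -18*s^5 + 15*s^4 + 22*s^3 + 11*s^2 + 2*s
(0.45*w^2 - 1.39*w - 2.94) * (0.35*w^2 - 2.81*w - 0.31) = 0.1575*w^4 - 1.751*w^3 + 2.7374*w^2 + 8.6923*w + 0.9114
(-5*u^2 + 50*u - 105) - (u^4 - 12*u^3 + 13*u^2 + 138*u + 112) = -u^4 + 12*u^3 - 18*u^2 - 88*u - 217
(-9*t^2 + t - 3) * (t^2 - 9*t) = -9*t^4 + 82*t^3 - 12*t^2 + 27*t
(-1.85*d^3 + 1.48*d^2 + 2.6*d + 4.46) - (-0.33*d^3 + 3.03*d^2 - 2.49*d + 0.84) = -1.52*d^3 - 1.55*d^2 + 5.09*d + 3.62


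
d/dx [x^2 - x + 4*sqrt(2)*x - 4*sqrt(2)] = 2*x - 1 + 4*sqrt(2)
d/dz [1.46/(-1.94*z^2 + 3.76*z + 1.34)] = (5.6648*z - 5.4896)/(-1.94*z^2 + 3.76*z + 1.34)^2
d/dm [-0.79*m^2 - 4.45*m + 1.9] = -1.58*m - 4.45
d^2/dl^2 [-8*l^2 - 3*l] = -16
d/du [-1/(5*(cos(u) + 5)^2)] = -2*sin(u)/(5*(cos(u) + 5)^3)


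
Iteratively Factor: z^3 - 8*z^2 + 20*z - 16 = (z - 2)*(z^2 - 6*z + 8) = (z - 4)*(z - 2)*(z - 2)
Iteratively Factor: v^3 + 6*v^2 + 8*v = (v + 4)*(v^2 + 2*v) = v*(v + 4)*(v + 2)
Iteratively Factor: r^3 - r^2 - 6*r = (r - 3)*(r^2 + 2*r) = (r - 3)*(r + 2)*(r)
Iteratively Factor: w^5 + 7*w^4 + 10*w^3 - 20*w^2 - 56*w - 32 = (w + 4)*(w^4 + 3*w^3 - 2*w^2 - 12*w - 8) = (w + 1)*(w + 4)*(w^3 + 2*w^2 - 4*w - 8) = (w + 1)*(w + 2)*(w + 4)*(w^2 - 4) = (w + 1)*(w + 2)^2*(w + 4)*(w - 2)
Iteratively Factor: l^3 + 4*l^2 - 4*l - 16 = (l - 2)*(l^2 + 6*l + 8) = (l - 2)*(l + 2)*(l + 4)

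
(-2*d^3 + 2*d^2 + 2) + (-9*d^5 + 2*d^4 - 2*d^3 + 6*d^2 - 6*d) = -9*d^5 + 2*d^4 - 4*d^3 + 8*d^2 - 6*d + 2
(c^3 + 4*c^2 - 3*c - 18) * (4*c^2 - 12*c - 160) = 4*c^5 + 4*c^4 - 220*c^3 - 676*c^2 + 696*c + 2880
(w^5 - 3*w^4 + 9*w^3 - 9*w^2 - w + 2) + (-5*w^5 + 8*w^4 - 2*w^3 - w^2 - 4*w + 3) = -4*w^5 + 5*w^4 + 7*w^3 - 10*w^2 - 5*w + 5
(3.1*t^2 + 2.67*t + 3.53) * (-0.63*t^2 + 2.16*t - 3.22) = -1.953*t^4 + 5.0139*t^3 - 6.4387*t^2 - 0.9726*t - 11.3666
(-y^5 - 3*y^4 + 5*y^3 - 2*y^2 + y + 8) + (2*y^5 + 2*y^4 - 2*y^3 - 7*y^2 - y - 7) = y^5 - y^4 + 3*y^3 - 9*y^2 + 1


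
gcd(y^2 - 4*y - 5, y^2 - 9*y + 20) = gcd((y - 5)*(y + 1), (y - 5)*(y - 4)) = y - 5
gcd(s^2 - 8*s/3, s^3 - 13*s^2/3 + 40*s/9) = s^2 - 8*s/3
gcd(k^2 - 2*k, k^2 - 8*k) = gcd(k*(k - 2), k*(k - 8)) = k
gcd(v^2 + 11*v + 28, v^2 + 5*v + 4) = v + 4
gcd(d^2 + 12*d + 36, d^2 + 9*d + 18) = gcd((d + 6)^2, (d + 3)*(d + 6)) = d + 6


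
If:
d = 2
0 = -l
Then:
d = 2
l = 0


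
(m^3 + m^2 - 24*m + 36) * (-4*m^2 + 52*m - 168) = -4*m^5 + 48*m^4 - 20*m^3 - 1560*m^2 + 5904*m - 6048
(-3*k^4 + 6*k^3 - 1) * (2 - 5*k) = 15*k^5 - 36*k^4 + 12*k^3 + 5*k - 2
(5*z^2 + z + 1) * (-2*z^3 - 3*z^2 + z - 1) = -10*z^5 - 17*z^4 - 7*z^2 - 1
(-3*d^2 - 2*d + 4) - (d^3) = -d^3 - 3*d^2 - 2*d + 4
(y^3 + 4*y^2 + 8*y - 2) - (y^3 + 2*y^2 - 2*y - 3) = 2*y^2 + 10*y + 1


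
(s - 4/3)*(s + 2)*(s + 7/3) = s^3 + 3*s^2 - 10*s/9 - 56/9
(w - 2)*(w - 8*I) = w^2 - 2*w - 8*I*w + 16*I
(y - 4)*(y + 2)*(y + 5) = y^3 + 3*y^2 - 18*y - 40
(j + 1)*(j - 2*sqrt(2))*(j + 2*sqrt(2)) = j^3 + j^2 - 8*j - 8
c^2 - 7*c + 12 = (c - 4)*(c - 3)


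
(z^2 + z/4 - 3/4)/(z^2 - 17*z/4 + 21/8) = 2*(z + 1)/(2*z - 7)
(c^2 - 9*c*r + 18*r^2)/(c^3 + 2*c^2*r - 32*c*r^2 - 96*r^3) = (c - 3*r)/(c^2 + 8*c*r + 16*r^2)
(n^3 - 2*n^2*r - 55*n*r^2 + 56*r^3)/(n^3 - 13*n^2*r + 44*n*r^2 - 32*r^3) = (-n - 7*r)/(-n + 4*r)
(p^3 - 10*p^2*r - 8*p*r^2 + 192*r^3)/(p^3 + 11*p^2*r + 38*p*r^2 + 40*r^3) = (p^2 - 14*p*r + 48*r^2)/(p^2 + 7*p*r + 10*r^2)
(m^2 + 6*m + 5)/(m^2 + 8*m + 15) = (m + 1)/(m + 3)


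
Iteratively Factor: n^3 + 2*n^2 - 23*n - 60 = (n + 4)*(n^2 - 2*n - 15) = (n - 5)*(n + 4)*(n + 3)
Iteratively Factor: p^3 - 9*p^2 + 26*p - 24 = (p - 3)*(p^2 - 6*p + 8) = (p - 4)*(p - 3)*(p - 2)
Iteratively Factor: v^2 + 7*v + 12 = (v + 4)*(v + 3)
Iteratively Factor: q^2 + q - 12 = (q - 3)*(q + 4)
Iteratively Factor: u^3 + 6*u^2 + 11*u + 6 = (u + 2)*(u^2 + 4*u + 3) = (u + 1)*(u + 2)*(u + 3)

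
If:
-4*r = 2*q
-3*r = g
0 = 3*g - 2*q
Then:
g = 0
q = 0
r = 0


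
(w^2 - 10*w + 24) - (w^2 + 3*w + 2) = 22 - 13*w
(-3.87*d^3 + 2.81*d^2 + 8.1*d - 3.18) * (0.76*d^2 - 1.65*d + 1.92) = -2.9412*d^5 + 8.5211*d^4 - 5.9109*d^3 - 10.3866*d^2 + 20.799*d - 6.1056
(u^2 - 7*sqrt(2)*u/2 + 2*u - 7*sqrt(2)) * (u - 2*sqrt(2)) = u^3 - 11*sqrt(2)*u^2/2 + 2*u^2 - 11*sqrt(2)*u + 14*u + 28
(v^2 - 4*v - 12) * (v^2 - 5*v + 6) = v^4 - 9*v^3 + 14*v^2 + 36*v - 72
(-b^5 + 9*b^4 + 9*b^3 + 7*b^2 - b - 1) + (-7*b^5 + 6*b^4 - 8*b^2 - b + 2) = -8*b^5 + 15*b^4 + 9*b^3 - b^2 - 2*b + 1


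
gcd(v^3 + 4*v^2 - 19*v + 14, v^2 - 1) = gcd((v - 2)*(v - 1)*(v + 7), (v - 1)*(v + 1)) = v - 1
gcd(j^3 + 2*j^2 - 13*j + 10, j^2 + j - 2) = j - 1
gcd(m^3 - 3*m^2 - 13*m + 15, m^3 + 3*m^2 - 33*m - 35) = m - 5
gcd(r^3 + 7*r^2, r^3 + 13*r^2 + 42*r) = r^2 + 7*r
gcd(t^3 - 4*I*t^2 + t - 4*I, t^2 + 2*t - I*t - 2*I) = t - I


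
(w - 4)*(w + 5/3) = w^2 - 7*w/3 - 20/3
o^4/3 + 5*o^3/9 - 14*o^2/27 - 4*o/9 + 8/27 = (o/3 + 1/3)*(o - 2/3)^2*(o + 2)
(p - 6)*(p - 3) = p^2 - 9*p + 18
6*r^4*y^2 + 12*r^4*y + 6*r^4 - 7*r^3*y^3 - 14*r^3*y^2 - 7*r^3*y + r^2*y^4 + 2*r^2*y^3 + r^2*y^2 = (-6*r + y)*(-r + y)*(r*y + r)^2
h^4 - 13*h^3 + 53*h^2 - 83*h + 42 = (h - 7)*(h - 3)*(h - 2)*(h - 1)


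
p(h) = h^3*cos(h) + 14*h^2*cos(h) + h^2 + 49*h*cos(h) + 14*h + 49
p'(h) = -h^3*sin(h) - 14*h^2*sin(h) + 3*h^2*cos(h) - 49*h*sin(h) + 28*h*cos(h) + 2*h + 49*cos(h) + 14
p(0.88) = 96.91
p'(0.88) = 22.04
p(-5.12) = -3.64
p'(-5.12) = 14.14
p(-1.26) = 20.25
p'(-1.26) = -22.39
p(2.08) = -1.15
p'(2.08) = -190.18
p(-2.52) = 61.19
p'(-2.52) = -18.45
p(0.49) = 80.35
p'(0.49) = 58.02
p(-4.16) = 25.67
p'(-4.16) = 42.41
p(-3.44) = 54.34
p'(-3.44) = 31.23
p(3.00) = -197.00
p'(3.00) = -180.73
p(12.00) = 4016.58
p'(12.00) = 3051.86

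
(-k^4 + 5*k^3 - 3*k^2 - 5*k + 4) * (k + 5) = -k^5 + 22*k^3 - 20*k^2 - 21*k + 20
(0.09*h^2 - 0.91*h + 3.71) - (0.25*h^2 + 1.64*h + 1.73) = -0.16*h^2 - 2.55*h + 1.98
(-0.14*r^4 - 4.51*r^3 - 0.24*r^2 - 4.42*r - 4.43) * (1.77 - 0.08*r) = 0.0112*r^5 + 0.113*r^4 - 7.9635*r^3 - 0.0712*r^2 - 7.469*r - 7.8411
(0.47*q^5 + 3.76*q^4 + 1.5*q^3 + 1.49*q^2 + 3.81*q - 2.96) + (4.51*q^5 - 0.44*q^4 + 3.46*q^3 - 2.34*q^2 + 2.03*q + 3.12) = 4.98*q^5 + 3.32*q^4 + 4.96*q^3 - 0.85*q^2 + 5.84*q + 0.16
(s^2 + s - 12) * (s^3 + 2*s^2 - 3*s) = s^5 + 3*s^4 - 13*s^3 - 27*s^2 + 36*s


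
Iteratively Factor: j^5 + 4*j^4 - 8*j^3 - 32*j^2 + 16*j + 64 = (j - 2)*(j^4 + 6*j^3 + 4*j^2 - 24*j - 32) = (j - 2)*(j + 2)*(j^3 + 4*j^2 - 4*j - 16) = (j - 2)^2*(j + 2)*(j^2 + 6*j + 8) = (j - 2)^2*(j + 2)*(j + 4)*(j + 2)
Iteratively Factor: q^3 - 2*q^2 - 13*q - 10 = (q + 2)*(q^2 - 4*q - 5) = (q + 1)*(q + 2)*(q - 5)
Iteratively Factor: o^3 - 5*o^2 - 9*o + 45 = (o - 3)*(o^2 - 2*o - 15) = (o - 3)*(o + 3)*(o - 5)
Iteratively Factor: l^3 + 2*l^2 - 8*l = (l)*(l^2 + 2*l - 8) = l*(l - 2)*(l + 4)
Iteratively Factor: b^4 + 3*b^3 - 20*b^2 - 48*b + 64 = (b - 4)*(b^3 + 7*b^2 + 8*b - 16) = (b - 4)*(b - 1)*(b^2 + 8*b + 16) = (b - 4)*(b - 1)*(b + 4)*(b + 4)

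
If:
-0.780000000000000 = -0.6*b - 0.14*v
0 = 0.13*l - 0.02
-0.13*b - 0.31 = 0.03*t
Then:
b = 1.3 - 0.233333333333333*v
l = 0.15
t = 1.01111111111111*v - 15.9666666666667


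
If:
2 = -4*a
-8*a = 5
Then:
No Solution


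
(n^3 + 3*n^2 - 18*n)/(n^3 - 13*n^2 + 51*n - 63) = n*(n + 6)/(n^2 - 10*n + 21)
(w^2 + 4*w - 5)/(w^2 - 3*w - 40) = (w - 1)/(w - 8)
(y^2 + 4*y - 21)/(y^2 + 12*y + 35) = (y - 3)/(y + 5)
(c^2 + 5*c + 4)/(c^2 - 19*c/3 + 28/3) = 3*(c^2 + 5*c + 4)/(3*c^2 - 19*c + 28)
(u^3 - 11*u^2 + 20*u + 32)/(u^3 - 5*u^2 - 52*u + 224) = (u + 1)/(u + 7)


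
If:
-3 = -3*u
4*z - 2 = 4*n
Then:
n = z - 1/2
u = 1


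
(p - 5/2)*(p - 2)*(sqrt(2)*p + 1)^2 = 2*p^4 - 9*p^3 + 2*sqrt(2)*p^3 - 9*sqrt(2)*p^2 + 11*p^2 - 9*p/2 + 10*sqrt(2)*p + 5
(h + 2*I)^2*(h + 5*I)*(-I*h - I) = -I*h^4 + 9*h^3 - I*h^3 + 9*h^2 + 24*I*h^2 - 20*h + 24*I*h - 20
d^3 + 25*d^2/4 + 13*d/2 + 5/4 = (d + 1/4)*(d + 1)*(d + 5)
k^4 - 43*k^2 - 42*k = k*(k - 7)*(k + 1)*(k + 6)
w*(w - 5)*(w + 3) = w^3 - 2*w^2 - 15*w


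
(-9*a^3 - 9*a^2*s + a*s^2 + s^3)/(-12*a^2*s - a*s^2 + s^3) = (-3*a^2 - 2*a*s + s^2)/(s*(-4*a + s))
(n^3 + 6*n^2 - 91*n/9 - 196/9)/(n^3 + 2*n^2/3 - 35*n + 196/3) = (n + 4/3)/(n - 4)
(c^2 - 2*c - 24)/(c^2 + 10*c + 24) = (c - 6)/(c + 6)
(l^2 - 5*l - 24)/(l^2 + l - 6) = (l - 8)/(l - 2)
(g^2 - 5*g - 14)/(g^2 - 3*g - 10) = (g - 7)/(g - 5)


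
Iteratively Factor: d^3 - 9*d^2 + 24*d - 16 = (d - 4)*(d^2 - 5*d + 4) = (d - 4)^2*(d - 1)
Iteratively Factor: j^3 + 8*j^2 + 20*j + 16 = (j + 2)*(j^2 + 6*j + 8) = (j + 2)^2*(j + 4)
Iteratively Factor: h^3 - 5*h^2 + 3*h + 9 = (h + 1)*(h^2 - 6*h + 9) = (h - 3)*(h + 1)*(h - 3)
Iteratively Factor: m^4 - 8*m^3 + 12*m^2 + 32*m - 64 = (m - 4)*(m^3 - 4*m^2 - 4*m + 16) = (m - 4)*(m - 2)*(m^2 - 2*m - 8) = (m - 4)*(m - 2)*(m + 2)*(m - 4)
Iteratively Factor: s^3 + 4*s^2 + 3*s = (s + 1)*(s^2 + 3*s) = s*(s + 1)*(s + 3)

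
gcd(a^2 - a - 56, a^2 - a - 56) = a^2 - a - 56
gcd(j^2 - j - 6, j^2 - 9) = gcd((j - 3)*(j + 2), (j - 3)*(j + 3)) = j - 3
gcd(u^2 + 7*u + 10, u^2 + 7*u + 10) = u^2 + 7*u + 10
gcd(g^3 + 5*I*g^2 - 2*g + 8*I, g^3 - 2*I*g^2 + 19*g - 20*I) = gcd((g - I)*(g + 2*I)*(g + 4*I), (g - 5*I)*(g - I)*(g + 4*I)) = g^2 + 3*I*g + 4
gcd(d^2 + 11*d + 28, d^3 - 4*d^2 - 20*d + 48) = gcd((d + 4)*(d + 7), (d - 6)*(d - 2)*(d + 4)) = d + 4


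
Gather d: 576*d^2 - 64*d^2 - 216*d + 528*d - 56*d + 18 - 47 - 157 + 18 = 512*d^2 + 256*d - 168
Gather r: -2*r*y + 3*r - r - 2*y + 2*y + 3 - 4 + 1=r*(2 - 2*y)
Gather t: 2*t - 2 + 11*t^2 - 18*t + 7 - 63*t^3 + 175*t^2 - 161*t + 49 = -63*t^3 + 186*t^2 - 177*t + 54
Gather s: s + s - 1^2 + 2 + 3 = 2*s + 4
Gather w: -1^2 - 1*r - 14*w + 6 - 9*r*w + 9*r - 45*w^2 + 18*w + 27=8*r - 45*w^2 + w*(4 - 9*r) + 32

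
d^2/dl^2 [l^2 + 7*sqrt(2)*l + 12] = 2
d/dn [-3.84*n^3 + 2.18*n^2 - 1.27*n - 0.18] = -11.52*n^2 + 4.36*n - 1.27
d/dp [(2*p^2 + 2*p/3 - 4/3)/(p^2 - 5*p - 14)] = 16*(-2*p^2 - 10*p - 3)/(3*(p^4 - 10*p^3 - 3*p^2 + 140*p + 196))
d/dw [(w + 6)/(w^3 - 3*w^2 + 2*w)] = (w*(w^2 - 3*w + 2) - (w + 6)*(3*w^2 - 6*w + 2))/(w^2*(w^2 - 3*w + 2)^2)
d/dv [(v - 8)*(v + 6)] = 2*v - 2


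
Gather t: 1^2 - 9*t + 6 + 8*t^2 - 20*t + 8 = 8*t^2 - 29*t + 15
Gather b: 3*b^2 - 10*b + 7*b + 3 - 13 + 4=3*b^2 - 3*b - 6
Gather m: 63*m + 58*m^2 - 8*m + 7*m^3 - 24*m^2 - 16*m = 7*m^3 + 34*m^2 + 39*m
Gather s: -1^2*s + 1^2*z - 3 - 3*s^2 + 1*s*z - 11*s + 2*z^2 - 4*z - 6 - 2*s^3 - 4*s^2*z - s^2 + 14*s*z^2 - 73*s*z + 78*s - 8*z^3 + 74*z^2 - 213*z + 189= -2*s^3 + s^2*(-4*z - 4) + s*(14*z^2 - 72*z + 66) - 8*z^3 + 76*z^2 - 216*z + 180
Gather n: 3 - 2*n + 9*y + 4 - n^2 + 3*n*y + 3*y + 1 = -n^2 + n*(3*y - 2) + 12*y + 8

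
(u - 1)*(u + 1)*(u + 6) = u^3 + 6*u^2 - u - 6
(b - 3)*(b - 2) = b^2 - 5*b + 6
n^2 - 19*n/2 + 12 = (n - 8)*(n - 3/2)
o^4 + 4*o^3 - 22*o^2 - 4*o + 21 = (o - 3)*(o - 1)*(o + 1)*(o + 7)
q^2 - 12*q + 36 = (q - 6)^2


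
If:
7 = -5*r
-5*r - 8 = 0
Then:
No Solution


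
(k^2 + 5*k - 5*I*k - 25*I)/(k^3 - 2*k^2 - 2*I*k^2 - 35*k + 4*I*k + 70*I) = (k - 5*I)/(k^2 - k*(7 + 2*I) + 14*I)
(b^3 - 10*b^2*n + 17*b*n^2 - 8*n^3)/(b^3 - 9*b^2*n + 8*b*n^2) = (b - n)/b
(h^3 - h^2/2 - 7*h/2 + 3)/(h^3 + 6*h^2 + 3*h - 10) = (h - 3/2)/(h + 5)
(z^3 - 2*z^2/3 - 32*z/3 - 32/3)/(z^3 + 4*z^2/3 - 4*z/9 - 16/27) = 9*(z^2 - 2*z - 8)/(9*z^2 - 4)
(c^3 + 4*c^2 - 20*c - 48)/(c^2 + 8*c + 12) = c - 4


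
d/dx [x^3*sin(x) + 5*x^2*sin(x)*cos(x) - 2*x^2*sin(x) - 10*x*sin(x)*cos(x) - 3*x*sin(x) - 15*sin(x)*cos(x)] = x^3*cos(x) + 3*x^2*sin(x) - 2*x^2*cos(x) + 5*x^2*cos(2*x) - 4*x*sin(x) + 5*x*sin(2*x) - 3*x*cos(x) - 10*x*cos(2*x) - 3*sin(x) - 5*sin(2*x) - 15*cos(2*x)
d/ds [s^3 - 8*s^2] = s*(3*s - 16)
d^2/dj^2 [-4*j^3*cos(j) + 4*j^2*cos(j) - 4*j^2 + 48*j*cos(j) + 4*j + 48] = 4*j^3*cos(j) + 24*j^2*sin(j) - 4*j^2*cos(j) - 16*j*sin(j) - 72*j*cos(j) - 96*sin(j) + 8*cos(j) - 8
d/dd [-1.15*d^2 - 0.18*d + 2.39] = -2.3*d - 0.18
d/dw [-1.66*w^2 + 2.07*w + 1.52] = 2.07 - 3.32*w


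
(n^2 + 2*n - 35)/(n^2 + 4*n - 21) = (n - 5)/(n - 3)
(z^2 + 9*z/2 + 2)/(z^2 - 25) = (z^2 + 9*z/2 + 2)/(z^2 - 25)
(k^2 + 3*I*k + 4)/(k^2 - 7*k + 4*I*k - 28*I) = (k - I)/(k - 7)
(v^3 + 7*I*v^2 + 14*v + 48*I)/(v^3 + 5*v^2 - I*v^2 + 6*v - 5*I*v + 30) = (v + 8*I)/(v + 5)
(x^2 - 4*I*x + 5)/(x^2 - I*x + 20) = (x + I)/(x + 4*I)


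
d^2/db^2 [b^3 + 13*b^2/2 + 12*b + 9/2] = 6*b + 13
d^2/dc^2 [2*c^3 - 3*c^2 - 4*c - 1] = 12*c - 6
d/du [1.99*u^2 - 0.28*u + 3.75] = 3.98*u - 0.28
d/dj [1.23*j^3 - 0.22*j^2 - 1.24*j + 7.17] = 3.69*j^2 - 0.44*j - 1.24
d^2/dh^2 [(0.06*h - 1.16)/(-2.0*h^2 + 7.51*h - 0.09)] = (-(0.06*h - 1.16)*(4.0*h - 7.51)*(8.0*h - 15.02) + (0.72*h - 5.5412)*(2.0*h^2 - 7.51*h + 0.09))/(2.0*h^2 - 7.51*h + 0.09)^3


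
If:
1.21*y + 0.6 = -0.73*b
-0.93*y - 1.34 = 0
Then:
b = 1.57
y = -1.44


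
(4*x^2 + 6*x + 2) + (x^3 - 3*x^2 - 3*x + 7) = x^3 + x^2 + 3*x + 9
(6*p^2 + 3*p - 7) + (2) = 6*p^2 + 3*p - 5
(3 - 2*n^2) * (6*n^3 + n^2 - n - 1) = -12*n^5 - 2*n^4 + 20*n^3 + 5*n^2 - 3*n - 3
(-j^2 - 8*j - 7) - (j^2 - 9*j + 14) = -2*j^2 + j - 21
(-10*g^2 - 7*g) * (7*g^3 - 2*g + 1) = -70*g^5 - 49*g^4 + 20*g^3 + 4*g^2 - 7*g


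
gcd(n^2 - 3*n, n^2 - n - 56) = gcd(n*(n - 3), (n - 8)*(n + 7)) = 1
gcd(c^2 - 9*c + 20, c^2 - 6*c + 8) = c - 4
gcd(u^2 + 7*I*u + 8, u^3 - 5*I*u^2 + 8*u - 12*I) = u - I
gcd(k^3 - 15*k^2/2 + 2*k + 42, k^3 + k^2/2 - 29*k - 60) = k - 6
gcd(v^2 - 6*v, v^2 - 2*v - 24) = v - 6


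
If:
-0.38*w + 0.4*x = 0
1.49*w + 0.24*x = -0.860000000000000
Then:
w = -0.50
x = -0.48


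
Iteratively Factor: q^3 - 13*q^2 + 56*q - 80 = (q - 4)*(q^2 - 9*q + 20) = (q - 4)^2*(q - 5)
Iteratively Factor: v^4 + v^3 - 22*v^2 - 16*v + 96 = (v - 2)*(v^3 + 3*v^2 - 16*v - 48) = (v - 2)*(v + 4)*(v^2 - v - 12) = (v - 2)*(v + 3)*(v + 4)*(v - 4)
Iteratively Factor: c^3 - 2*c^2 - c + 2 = (c - 2)*(c^2 - 1) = (c - 2)*(c + 1)*(c - 1)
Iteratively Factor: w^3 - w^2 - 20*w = (w - 5)*(w^2 + 4*w) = (w - 5)*(w + 4)*(w)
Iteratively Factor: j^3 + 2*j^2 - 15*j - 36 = (j + 3)*(j^2 - j - 12) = (j - 4)*(j + 3)*(j + 3)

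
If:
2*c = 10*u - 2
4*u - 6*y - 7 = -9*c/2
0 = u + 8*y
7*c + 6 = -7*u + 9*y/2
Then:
No Solution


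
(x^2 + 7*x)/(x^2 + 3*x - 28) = x/(x - 4)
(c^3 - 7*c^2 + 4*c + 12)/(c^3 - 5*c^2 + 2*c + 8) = (c - 6)/(c - 4)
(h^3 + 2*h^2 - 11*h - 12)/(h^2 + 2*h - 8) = (h^2 - 2*h - 3)/(h - 2)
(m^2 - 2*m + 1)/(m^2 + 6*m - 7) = (m - 1)/(m + 7)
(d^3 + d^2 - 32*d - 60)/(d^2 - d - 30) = d + 2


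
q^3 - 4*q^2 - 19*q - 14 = (q - 7)*(q + 1)*(q + 2)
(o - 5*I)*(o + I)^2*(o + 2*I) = o^4 - I*o^3 + 15*o^2 + 23*I*o - 10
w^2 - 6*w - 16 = (w - 8)*(w + 2)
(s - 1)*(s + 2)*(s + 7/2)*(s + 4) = s^4 + 17*s^3/2 + 39*s^2/2 - s - 28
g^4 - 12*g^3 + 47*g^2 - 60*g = g*(g - 5)*(g - 4)*(g - 3)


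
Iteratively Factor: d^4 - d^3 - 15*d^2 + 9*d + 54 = (d - 3)*(d^3 + 2*d^2 - 9*d - 18) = (d - 3)^2*(d^2 + 5*d + 6) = (d - 3)^2*(d + 2)*(d + 3)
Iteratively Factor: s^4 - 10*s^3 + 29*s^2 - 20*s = (s - 5)*(s^3 - 5*s^2 + 4*s) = s*(s - 5)*(s^2 - 5*s + 4) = s*(s - 5)*(s - 4)*(s - 1)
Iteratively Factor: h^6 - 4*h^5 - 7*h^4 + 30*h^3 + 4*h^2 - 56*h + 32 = (h - 1)*(h^5 - 3*h^4 - 10*h^3 + 20*h^2 + 24*h - 32) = (h - 1)^2*(h^4 - 2*h^3 - 12*h^2 + 8*h + 32) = (h - 2)*(h - 1)^2*(h^3 - 12*h - 16) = (h - 2)*(h - 1)^2*(h + 2)*(h^2 - 2*h - 8) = (h - 2)*(h - 1)^2*(h + 2)^2*(h - 4)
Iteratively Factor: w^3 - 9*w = (w - 3)*(w^2 + 3*w) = (w - 3)*(w + 3)*(w)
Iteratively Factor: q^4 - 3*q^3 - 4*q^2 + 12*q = (q - 2)*(q^3 - q^2 - 6*q) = (q - 3)*(q - 2)*(q^2 + 2*q) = q*(q - 3)*(q - 2)*(q + 2)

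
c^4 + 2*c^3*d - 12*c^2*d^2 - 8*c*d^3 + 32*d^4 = (c - 2*d)^2*(c + 2*d)*(c + 4*d)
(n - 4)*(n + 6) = n^2 + 2*n - 24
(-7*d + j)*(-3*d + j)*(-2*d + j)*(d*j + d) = -42*d^4*j - 42*d^4 + 41*d^3*j^2 + 41*d^3*j - 12*d^2*j^3 - 12*d^2*j^2 + d*j^4 + d*j^3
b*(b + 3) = b^2 + 3*b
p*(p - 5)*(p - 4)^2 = p^4 - 13*p^3 + 56*p^2 - 80*p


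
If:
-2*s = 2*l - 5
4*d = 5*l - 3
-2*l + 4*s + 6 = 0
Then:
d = 31/12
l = 8/3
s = -1/6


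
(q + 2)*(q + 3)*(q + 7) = q^3 + 12*q^2 + 41*q + 42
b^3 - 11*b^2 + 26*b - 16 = (b - 8)*(b - 2)*(b - 1)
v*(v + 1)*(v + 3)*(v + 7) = v^4 + 11*v^3 + 31*v^2 + 21*v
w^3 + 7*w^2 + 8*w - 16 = (w - 1)*(w + 4)^2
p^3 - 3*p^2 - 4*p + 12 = (p - 3)*(p - 2)*(p + 2)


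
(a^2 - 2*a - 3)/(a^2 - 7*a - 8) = (a - 3)/(a - 8)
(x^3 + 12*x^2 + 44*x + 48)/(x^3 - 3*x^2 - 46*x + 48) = (x^2 + 6*x + 8)/(x^2 - 9*x + 8)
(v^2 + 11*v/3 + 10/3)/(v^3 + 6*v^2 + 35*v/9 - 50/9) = 3*(v + 2)/(3*v^2 + 13*v - 10)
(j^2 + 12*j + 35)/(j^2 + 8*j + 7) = (j + 5)/(j + 1)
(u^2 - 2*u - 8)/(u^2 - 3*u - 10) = (u - 4)/(u - 5)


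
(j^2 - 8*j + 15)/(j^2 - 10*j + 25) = (j - 3)/(j - 5)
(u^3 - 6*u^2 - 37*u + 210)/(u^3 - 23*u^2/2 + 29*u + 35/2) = 2*(u + 6)/(2*u + 1)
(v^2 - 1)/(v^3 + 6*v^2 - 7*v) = (v + 1)/(v*(v + 7))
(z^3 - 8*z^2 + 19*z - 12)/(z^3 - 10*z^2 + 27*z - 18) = (z - 4)/(z - 6)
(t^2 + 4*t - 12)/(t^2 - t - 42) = (t - 2)/(t - 7)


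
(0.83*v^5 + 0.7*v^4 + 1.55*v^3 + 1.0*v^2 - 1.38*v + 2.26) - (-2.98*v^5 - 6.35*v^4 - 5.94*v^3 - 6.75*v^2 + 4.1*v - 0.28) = 3.81*v^5 + 7.05*v^4 + 7.49*v^3 + 7.75*v^2 - 5.48*v + 2.54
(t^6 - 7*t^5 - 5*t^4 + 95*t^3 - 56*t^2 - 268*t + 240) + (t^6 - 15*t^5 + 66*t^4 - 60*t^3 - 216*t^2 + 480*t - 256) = 2*t^6 - 22*t^5 + 61*t^4 + 35*t^3 - 272*t^2 + 212*t - 16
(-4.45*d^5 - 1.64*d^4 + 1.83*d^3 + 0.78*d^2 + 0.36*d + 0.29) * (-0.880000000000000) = 3.916*d^5 + 1.4432*d^4 - 1.6104*d^3 - 0.6864*d^2 - 0.3168*d - 0.2552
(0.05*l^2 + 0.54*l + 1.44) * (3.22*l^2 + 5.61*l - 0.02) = 0.161*l^4 + 2.0193*l^3 + 7.6652*l^2 + 8.0676*l - 0.0288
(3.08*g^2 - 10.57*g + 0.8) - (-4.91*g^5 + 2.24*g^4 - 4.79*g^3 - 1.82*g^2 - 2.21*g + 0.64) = 4.91*g^5 - 2.24*g^4 + 4.79*g^3 + 4.9*g^2 - 8.36*g + 0.16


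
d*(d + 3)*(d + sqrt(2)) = d^3 + sqrt(2)*d^2 + 3*d^2 + 3*sqrt(2)*d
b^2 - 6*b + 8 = (b - 4)*(b - 2)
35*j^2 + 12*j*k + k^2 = (5*j + k)*(7*j + k)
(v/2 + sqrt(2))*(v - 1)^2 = v^3/2 - v^2 + sqrt(2)*v^2 - 2*sqrt(2)*v + v/2 + sqrt(2)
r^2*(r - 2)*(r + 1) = r^4 - r^3 - 2*r^2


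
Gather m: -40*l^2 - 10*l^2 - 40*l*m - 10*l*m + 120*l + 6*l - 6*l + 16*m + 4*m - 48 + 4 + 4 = -50*l^2 + 120*l + m*(20 - 50*l) - 40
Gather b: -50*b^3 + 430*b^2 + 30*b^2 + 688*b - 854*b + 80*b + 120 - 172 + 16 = -50*b^3 + 460*b^2 - 86*b - 36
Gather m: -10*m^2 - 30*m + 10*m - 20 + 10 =-10*m^2 - 20*m - 10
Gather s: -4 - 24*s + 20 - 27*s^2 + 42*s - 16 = -27*s^2 + 18*s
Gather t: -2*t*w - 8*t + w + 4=t*(-2*w - 8) + w + 4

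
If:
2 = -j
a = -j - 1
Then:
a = 1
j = -2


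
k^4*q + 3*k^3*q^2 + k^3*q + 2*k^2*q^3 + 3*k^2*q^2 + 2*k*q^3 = k*(k + q)*(k + 2*q)*(k*q + q)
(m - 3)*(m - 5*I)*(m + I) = m^3 - 3*m^2 - 4*I*m^2 + 5*m + 12*I*m - 15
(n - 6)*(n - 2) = n^2 - 8*n + 12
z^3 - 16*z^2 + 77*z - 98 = (z - 7)^2*(z - 2)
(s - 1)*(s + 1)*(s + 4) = s^3 + 4*s^2 - s - 4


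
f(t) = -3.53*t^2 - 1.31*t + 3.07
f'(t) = -7.06*t - 1.31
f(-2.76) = -20.20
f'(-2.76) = 18.18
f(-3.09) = -26.59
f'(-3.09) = 20.51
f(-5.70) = -104.15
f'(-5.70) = 38.93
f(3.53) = -45.54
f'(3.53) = -26.23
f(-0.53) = 2.77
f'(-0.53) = 2.43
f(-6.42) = -134.01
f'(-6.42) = 44.02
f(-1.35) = -1.59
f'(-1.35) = 8.22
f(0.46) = 1.72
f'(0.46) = -4.56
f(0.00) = 3.07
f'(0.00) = -1.31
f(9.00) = -294.65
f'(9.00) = -64.85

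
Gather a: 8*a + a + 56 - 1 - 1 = 9*a + 54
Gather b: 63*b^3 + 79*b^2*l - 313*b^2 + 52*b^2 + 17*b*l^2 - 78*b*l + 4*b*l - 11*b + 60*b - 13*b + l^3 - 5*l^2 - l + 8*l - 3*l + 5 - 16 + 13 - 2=63*b^3 + b^2*(79*l - 261) + b*(17*l^2 - 74*l + 36) + l^3 - 5*l^2 + 4*l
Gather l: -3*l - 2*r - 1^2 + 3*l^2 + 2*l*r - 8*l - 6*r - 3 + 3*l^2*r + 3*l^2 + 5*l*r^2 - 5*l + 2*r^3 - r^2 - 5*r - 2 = l^2*(3*r + 6) + l*(5*r^2 + 2*r - 16) + 2*r^3 - r^2 - 13*r - 6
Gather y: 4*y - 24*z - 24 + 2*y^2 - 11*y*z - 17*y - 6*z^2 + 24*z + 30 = 2*y^2 + y*(-11*z - 13) - 6*z^2 + 6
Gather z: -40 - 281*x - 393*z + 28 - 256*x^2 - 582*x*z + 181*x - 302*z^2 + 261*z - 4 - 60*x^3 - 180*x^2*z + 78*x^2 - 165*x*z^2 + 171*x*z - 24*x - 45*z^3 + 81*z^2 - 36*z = -60*x^3 - 178*x^2 - 124*x - 45*z^3 + z^2*(-165*x - 221) + z*(-180*x^2 - 411*x - 168) - 16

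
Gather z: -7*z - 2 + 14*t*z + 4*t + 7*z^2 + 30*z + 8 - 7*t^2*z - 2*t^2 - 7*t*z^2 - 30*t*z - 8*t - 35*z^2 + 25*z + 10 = -2*t^2 - 4*t + z^2*(-7*t - 28) + z*(-7*t^2 - 16*t + 48) + 16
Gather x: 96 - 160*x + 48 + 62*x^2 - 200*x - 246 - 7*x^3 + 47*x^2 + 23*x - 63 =-7*x^3 + 109*x^2 - 337*x - 165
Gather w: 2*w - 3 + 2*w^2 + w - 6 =2*w^2 + 3*w - 9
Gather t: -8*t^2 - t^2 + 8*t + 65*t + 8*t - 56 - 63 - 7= -9*t^2 + 81*t - 126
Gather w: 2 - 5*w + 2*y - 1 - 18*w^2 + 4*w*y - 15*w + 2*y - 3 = -18*w^2 + w*(4*y - 20) + 4*y - 2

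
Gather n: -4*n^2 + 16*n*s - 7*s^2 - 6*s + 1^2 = -4*n^2 + 16*n*s - 7*s^2 - 6*s + 1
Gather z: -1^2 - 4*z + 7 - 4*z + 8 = 14 - 8*z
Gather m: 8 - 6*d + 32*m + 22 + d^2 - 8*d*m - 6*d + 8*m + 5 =d^2 - 12*d + m*(40 - 8*d) + 35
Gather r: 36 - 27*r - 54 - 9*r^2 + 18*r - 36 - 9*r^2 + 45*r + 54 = -18*r^2 + 36*r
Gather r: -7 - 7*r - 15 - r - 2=-8*r - 24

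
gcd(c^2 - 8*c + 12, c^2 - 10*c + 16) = c - 2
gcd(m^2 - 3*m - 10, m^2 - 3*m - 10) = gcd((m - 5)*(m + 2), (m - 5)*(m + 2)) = m^2 - 3*m - 10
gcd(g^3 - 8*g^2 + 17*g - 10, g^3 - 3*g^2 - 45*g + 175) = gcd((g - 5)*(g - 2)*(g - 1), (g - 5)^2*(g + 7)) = g - 5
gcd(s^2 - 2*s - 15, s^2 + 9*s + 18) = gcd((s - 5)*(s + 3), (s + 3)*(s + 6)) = s + 3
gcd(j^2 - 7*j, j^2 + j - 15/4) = 1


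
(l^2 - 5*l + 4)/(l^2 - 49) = (l^2 - 5*l + 4)/(l^2 - 49)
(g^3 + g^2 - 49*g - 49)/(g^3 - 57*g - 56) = (g - 7)/(g - 8)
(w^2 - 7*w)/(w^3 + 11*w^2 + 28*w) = (w - 7)/(w^2 + 11*w + 28)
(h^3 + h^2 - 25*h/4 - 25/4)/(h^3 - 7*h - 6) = (h^2 - 25/4)/(h^2 - h - 6)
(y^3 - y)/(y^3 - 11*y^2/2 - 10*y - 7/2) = 2*y*(y - 1)/(2*y^2 - 13*y - 7)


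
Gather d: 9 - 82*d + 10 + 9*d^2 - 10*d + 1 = 9*d^2 - 92*d + 20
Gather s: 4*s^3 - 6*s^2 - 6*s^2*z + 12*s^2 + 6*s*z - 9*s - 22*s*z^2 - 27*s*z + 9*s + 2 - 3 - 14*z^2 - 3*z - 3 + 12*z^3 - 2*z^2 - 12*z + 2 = 4*s^3 + s^2*(6 - 6*z) + s*(-22*z^2 - 21*z) + 12*z^3 - 16*z^2 - 15*z - 2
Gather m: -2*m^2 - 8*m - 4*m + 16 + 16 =-2*m^2 - 12*m + 32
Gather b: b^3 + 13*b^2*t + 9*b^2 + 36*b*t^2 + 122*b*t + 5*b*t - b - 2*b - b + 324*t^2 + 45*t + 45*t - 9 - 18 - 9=b^3 + b^2*(13*t + 9) + b*(36*t^2 + 127*t - 4) + 324*t^2 + 90*t - 36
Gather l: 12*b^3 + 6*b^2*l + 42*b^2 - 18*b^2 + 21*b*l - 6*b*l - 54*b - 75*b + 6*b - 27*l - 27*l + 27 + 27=12*b^3 + 24*b^2 - 123*b + l*(6*b^2 + 15*b - 54) + 54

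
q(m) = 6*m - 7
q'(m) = 6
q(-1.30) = -14.80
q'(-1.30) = 6.00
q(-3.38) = -27.28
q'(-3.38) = 6.00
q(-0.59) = -10.54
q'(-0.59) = 6.00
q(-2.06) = -19.36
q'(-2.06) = 6.00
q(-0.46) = -9.76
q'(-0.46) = 6.00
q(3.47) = 13.82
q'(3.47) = 6.00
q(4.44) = 19.64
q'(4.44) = 6.00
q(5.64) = 26.84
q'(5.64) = 6.00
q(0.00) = -7.00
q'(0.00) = 6.00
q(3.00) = 11.00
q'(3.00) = 6.00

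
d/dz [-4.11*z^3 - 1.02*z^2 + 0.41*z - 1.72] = -12.33*z^2 - 2.04*z + 0.41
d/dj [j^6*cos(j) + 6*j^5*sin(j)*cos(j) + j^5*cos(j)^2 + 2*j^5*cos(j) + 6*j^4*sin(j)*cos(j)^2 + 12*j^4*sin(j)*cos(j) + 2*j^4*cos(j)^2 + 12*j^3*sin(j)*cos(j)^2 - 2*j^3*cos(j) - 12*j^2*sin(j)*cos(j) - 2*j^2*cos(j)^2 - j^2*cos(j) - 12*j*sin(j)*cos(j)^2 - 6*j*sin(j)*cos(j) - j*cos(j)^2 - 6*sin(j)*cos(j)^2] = (j + 1)^2*(-j^4*sin(j) - j^3*sin(2*j) + 6*j^3*cos(j) + 6*j^3*cos(2*j) + j^2*sin(j) + 15*j^2*sin(2*j) - j^2*cos(j)/2 + 5*j^2*cos(2*j)/2 + 9*j^2*cos(3*j)/2 + 5*j^2/2 + 6*j*sin(j) - 5*j*sin(2*j) + 6*j*sin(3*j) - 2*j*cos(j) - 7*j*cos(2*j) - j - 3*sin(j) - 3*sin(2*j) - 3*sin(3*j) - 3*cos(j)/2 - cos(2*j)/2 - 9*cos(3*j)/2 - 1/2)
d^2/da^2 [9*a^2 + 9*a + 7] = 18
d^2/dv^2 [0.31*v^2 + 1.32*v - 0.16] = 0.620000000000000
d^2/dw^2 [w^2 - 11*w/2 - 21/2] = 2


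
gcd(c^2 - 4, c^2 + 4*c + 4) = c + 2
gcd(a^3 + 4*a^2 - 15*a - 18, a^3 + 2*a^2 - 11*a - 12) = a^2 - 2*a - 3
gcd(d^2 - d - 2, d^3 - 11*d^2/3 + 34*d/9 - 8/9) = d - 2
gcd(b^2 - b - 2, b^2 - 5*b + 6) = b - 2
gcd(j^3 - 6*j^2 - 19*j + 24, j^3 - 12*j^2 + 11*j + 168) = j^2 - 5*j - 24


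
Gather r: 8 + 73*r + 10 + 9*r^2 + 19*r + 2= 9*r^2 + 92*r + 20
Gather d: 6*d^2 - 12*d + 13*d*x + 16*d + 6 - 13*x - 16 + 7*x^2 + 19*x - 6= 6*d^2 + d*(13*x + 4) + 7*x^2 + 6*x - 16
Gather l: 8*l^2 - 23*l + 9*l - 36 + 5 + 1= 8*l^2 - 14*l - 30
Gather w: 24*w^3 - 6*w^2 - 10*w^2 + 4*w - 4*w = 24*w^3 - 16*w^2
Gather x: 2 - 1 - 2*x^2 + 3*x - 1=-2*x^2 + 3*x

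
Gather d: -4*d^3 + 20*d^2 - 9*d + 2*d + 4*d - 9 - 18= -4*d^3 + 20*d^2 - 3*d - 27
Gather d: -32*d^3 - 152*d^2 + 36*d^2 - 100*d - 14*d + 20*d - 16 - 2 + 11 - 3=-32*d^3 - 116*d^2 - 94*d - 10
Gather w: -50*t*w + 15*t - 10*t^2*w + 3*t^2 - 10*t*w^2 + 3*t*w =3*t^2 - 10*t*w^2 + 15*t + w*(-10*t^2 - 47*t)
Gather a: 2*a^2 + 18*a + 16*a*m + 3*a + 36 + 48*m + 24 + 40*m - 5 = 2*a^2 + a*(16*m + 21) + 88*m + 55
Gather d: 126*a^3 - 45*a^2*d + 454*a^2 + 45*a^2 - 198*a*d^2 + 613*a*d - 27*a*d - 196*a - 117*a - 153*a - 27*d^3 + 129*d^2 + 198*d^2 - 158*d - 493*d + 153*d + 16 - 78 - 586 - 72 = 126*a^3 + 499*a^2 - 466*a - 27*d^3 + d^2*(327 - 198*a) + d*(-45*a^2 + 586*a - 498) - 720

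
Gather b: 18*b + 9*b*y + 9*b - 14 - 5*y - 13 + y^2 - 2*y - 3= b*(9*y + 27) + y^2 - 7*y - 30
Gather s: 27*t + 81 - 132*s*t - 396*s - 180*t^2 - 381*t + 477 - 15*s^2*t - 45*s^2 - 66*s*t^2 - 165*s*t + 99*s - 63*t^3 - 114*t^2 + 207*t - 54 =s^2*(-15*t - 45) + s*(-66*t^2 - 297*t - 297) - 63*t^3 - 294*t^2 - 147*t + 504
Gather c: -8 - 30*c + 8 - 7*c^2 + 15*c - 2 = -7*c^2 - 15*c - 2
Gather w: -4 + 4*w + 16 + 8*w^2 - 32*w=8*w^2 - 28*w + 12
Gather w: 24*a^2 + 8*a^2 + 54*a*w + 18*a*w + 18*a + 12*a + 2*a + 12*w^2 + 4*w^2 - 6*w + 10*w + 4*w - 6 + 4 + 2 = 32*a^2 + 32*a + 16*w^2 + w*(72*a + 8)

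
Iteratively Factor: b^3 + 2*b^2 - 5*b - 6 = (b - 2)*(b^2 + 4*b + 3) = (b - 2)*(b + 3)*(b + 1)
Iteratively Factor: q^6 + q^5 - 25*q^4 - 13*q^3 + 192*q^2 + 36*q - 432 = (q - 3)*(q^5 + 4*q^4 - 13*q^3 - 52*q^2 + 36*q + 144) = (q - 3)*(q + 4)*(q^4 - 13*q^2 + 36) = (q - 3)*(q + 2)*(q + 4)*(q^3 - 2*q^2 - 9*q + 18) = (q - 3)^2*(q + 2)*(q + 4)*(q^2 + q - 6) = (q - 3)^2*(q + 2)*(q + 3)*(q + 4)*(q - 2)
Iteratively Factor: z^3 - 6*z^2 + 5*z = (z - 1)*(z^2 - 5*z) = z*(z - 1)*(z - 5)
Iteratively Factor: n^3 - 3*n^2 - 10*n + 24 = (n - 4)*(n^2 + n - 6) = (n - 4)*(n - 2)*(n + 3)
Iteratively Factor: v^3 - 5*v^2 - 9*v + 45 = (v - 5)*(v^2 - 9) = (v - 5)*(v + 3)*(v - 3)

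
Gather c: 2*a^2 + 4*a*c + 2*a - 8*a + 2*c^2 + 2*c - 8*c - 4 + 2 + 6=2*a^2 - 6*a + 2*c^2 + c*(4*a - 6) + 4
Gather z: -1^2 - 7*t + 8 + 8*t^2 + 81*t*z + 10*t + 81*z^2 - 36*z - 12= 8*t^2 + 3*t + 81*z^2 + z*(81*t - 36) - 5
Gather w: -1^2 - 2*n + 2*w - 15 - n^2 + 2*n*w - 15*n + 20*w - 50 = -n^2 - 17*n + w*(2*n + 22) - 66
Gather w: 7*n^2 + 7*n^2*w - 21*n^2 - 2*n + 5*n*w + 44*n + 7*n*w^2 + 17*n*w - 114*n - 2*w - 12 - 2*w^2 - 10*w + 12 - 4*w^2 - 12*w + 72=-14*n^2 - 72*n + w^2*(7*n - 6) + w*(7*n^2 + 22*n - 24) + 72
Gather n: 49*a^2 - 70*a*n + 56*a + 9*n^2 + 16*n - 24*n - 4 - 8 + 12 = 49*a^2 + 56*a + 9*n^2 + n*(-70*a - 8)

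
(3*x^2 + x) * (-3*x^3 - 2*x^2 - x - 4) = -9*x^5 - 9*x^4 - 5*x^3 - 13*x^2 - 4*x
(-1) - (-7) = 6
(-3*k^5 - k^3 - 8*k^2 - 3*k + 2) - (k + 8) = -3*k^5 - k^3 - 8*k^2 - 4*k - 6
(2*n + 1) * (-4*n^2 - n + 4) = -8*n^3 - 6*n^2 + 7*n + 4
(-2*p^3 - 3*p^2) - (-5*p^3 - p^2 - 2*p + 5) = 3*p^3 - 2*p^2 + 2*p - 5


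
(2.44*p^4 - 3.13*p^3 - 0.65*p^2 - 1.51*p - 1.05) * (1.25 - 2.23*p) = -5.4412*p^5 + 10.0299*p^4 - 2.463*p^3 + 2.5548*p^2 + 0.454*p - 1.3125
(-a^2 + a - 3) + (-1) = -a^2 + a - 4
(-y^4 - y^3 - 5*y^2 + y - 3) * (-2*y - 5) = 2*y^5 + 7*y^4 + 15*y^3 + 23*y^2 + y + 15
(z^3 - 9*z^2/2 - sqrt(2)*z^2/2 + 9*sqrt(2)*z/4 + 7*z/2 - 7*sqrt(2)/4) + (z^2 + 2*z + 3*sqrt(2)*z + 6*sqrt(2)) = z^3 - 7*z^2/2 - sqrt(2)*z^2/2 + 11*z/2 + 21*sqrt(2)*z/4 + 17*sqrt(2)/4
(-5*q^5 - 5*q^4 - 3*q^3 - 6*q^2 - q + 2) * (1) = -5*q^5 - 5*q^4 - 3*q^3 - 6*q^2 - q + 2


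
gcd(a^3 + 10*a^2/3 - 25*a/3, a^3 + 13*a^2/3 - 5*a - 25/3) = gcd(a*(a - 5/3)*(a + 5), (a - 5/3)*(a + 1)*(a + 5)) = a^2 + 10*a/3 - 25/3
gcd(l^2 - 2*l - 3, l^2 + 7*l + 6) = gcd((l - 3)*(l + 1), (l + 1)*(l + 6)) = l + 1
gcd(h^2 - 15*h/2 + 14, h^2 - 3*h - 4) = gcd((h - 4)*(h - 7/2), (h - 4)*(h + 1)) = h - 4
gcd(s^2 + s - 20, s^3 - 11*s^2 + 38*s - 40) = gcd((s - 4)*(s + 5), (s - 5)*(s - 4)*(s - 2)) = s - 4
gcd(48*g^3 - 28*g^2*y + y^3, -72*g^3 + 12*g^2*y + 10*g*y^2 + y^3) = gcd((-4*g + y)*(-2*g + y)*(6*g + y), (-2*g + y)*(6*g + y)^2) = -12*g^2 + 4*g*y + y^2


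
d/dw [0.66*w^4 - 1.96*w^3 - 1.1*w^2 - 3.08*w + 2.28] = 2.64*w^3 - 5.88*w^2 - 2.2*w - 3.08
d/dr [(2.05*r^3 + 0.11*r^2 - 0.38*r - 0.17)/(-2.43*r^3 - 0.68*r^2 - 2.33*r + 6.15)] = (1.77635683940025e-15*r^5 - 1.1267*r^4 - 11.3998*r^3 + 36.0685*r^2 + 1.1218*r - 2.7331)/(5.9049*r^6 + 3.3048*r^5 + 11.7862*r^4 - 26.7202*r^3 - 2.9351*r^2 - 28.659*r + 37.8225)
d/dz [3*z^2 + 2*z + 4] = 6*z + 2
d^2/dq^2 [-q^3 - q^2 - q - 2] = -6*q - 2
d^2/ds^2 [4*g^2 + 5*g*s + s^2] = 2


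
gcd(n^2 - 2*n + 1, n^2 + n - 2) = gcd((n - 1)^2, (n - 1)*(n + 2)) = n - 1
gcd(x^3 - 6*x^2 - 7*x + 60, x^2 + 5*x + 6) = x + 3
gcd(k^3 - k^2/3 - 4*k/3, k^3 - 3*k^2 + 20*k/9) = k^2 - 4*k/3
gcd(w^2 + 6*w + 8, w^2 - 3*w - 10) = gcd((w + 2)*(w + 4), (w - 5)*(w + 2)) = w + 2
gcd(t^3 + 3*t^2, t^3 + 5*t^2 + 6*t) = t^2 + 3*t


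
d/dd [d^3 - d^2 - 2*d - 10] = 3*d^2 - 2*d - 2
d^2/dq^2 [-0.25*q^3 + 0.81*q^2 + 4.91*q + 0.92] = 1.62 - 1.5*q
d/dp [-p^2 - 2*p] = -2*p - 2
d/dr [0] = 0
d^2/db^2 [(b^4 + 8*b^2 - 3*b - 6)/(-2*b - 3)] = 12*(-2*b^4 - 8*b^3 - 9*b^2 - 11)/(8*b^3 + 36*b^2 + 54*b + 27)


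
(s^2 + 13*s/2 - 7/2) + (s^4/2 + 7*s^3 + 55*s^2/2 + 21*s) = s^4/2 + 7*s^3 + 57*s^2/2 + 55*s/2 - 7/2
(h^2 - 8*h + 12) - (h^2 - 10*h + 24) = 2*h - 12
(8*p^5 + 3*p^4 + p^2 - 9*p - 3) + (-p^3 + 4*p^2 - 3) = 8*p^5 + 3*p^4 - p^3 + 5*p^2 - 9*p - 6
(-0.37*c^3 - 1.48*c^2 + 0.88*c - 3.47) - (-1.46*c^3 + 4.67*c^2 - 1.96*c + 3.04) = 1.09*c^3 - 6.15*c^2 + 2.84*c - 6.51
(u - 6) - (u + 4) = -10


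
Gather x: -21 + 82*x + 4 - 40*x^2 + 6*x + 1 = -40*x^2 + 88*x - 16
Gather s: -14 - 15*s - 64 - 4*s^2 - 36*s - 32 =-4*s^2 - 51*s - 110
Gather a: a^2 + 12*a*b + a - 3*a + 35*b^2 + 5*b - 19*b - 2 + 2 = a^2 + a*(12*b - 2) + 35*b^2 - 14*b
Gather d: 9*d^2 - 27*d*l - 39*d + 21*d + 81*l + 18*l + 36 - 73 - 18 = 9*d^2 + d*(-27*l - 18) + 99*l - 55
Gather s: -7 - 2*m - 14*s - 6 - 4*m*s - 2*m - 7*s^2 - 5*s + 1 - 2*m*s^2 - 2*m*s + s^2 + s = -4*m + s^2*(-2*m - 6) + s*(-6*m - 18) - 12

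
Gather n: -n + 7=7 - n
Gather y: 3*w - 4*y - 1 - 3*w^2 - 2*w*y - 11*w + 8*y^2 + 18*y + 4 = -3*w^2 - 8*w + 8*y^2 + y*(14 - 2*w) + 3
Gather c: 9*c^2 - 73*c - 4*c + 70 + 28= 9*c^2 - 77*c + 98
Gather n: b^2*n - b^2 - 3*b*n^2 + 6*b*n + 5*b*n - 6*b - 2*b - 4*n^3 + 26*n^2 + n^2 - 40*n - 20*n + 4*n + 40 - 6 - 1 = -b^2 - 8*b - 4*n^3 + n^2*(27 - 3*b) + n*(b^2 + 11*b - 56) + 33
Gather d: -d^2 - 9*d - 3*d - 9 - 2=-d^2 - 12*d - 11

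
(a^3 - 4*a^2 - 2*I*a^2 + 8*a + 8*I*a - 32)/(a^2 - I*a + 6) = (a^2 - 4*a*(1 + I) + 16*I)/(a - 3*I)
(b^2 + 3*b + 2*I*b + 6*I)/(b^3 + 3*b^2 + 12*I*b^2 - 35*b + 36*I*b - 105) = (b + 2*I)/(b^2 + 12*I*b - 35)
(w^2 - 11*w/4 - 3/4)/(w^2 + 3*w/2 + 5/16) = 4*(w - 3)/(4*w + 5)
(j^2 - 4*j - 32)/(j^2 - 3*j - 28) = (j - 8)/(j - 7)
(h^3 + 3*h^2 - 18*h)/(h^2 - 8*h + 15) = h*(h + 6)/(h - 5)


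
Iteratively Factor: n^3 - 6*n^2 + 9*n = (n - 3)*(n^2 - 3*n) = (n - 3)^2*(n)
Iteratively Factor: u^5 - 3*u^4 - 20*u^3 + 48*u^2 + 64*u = (u - 4)*(u^4 + u^3 - 16*u^2 - 16*u) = (u - 4)^2*(u^3 + 5*u^2 + 4*u) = (u - 4)^2*(u + 1)*(u^2 + 4*u) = (u - 4)^2*(u + 1)*(u + 4)*(u)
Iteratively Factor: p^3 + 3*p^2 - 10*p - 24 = (p + 2)*(p^2 + p - 12) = (p + 2)*(p + 4)*(p - 3)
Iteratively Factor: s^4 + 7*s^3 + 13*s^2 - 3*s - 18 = (s + 2)*(s^3 + 5*s^2 + 3*s - 9) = (s + 2)*(s + 3)*(s^2 + 2*s - 3) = (s + 2)*(s + 3)^2*(s - 1)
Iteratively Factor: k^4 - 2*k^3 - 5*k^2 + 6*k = (k)*(k^3 - 2*k^2 - 5*k + 6) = k*(k - 3)*(k^2 + k - 2) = k*(k - 3)*(k + 2)*(k - 1)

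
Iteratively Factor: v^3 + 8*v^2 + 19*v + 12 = (v + 3)*(v^2 + 5*v + 4) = (v + 1)*(v + 3)*(v + 4)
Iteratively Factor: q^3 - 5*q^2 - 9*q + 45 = (q - 3)*(q^2 - 2*q - 15) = (q - 5)*(q - 3)*(q + 3)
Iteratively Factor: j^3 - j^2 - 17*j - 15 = (j + 3)*(j^2 - 4*j - 5) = (j + 1)*(j + 3)*(j - 5)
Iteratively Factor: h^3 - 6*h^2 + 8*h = (h - 4)*(h^2 - 2*h) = (h - 4)*(h - 2)*(h)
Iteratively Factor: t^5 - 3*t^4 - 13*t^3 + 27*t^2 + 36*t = (t + 1)*(t^4 - 4*t^3 - 9*t^2 + 36*t) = (t + 1)*(t + 3)*(t^3 - 7*t^2 + 12*t) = (t - 3)*(t + 1)*(t + 3)*(t^2 - 4*t) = t*(t - 3)*(t + 1)*(t + 3)*(t - 4)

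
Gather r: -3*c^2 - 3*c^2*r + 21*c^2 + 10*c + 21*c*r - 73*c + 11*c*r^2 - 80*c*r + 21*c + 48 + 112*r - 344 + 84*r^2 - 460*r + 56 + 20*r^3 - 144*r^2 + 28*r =18*c^2 - 42*c + 20*r^3 + r^2*(11*c - 60) + r*(-3*c^2 - 59*c - 320) - 240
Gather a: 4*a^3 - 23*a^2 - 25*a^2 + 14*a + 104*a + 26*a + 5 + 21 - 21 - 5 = 4*a^3 - 48*a^2 + 144*a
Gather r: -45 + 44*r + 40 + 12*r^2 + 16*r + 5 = 12*r^2 + 60*r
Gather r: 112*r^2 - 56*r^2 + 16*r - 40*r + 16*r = 56*r^2 - 8*r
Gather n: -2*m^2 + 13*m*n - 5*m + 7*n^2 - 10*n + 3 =-2*m^2 - 5*m + 7*n^2 + n*(13*m - 10) + 3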